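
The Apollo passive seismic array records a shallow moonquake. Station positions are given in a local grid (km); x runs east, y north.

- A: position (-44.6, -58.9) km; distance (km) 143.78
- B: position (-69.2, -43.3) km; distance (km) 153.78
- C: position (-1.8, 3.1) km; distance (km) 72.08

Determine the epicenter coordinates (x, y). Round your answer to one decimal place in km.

Circle about each station: (x + 44.6)² + (y + 58.9)² = 143.78²; (x + 69.2)² + (y + 43.3)² = 153.78²; (x + 1.8)² + (y − 3.1)² = 72.08².
Subtracting the A equation from the B and C equations removes the quadratic terms:
-49.2 x + 31.2 y = -1770.44
85.6 x + 124.0 y = 10031.64
Solving the 2×2 system: x ≈ 60.7, y ≈ 39.0 km.
Check against A (with the unrounded x, y): √((x + 44.6)²+(y + 58.9)²) = 143.78 ≈ 143.78 km. ✓

(60.7, 39.0)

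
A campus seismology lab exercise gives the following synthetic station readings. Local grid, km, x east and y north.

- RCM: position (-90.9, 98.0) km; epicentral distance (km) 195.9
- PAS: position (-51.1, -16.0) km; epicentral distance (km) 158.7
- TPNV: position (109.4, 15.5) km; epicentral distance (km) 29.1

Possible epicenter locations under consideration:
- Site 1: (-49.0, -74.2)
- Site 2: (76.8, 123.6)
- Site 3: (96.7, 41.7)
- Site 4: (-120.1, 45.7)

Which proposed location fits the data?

For each candidate, compare |candidate − station| to the reported distance:
Site 1: residuals RCM 18.7, PAS 100.5, TPNV 152.9 → max 152.9 km
Site 2: residuals RCM 26.3, PAS 30.6, TPNV 83.8 → max 83.8 km
Site 3: residuals RCM 0.0, PAS 0.0, TPNV 0.0 → max 0.0 km
Site 4: residuals RCM 136.0, PAS 66.1, TPNV 202.4 → max 202.4 km
Only Site 3 has all residuals ≈ 0.

Site 3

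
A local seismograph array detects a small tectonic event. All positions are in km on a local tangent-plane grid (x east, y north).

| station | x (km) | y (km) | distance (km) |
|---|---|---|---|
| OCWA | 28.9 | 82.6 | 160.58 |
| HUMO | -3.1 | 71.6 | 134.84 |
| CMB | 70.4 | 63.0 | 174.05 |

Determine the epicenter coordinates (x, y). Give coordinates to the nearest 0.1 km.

Circle about each station: (x − 28.9)² + (y − 82.6)² = 160.58²; (x + 3.1)² + (y − 71.6)² = 134.84²; (x − 70.4)² + (y − 63.0)² = 174.05².
Subtracting pairs of circle equations eliminates x²+y² and gives linear equations (the radical axes):
-64.0 x − 22.0 y = 5082.31
83.0 x − 39.2 y = -3240.28
Solving the 2×2 system: x ≈ -62.4, y ≈ -49.5 km.

(-62.4, -49.5)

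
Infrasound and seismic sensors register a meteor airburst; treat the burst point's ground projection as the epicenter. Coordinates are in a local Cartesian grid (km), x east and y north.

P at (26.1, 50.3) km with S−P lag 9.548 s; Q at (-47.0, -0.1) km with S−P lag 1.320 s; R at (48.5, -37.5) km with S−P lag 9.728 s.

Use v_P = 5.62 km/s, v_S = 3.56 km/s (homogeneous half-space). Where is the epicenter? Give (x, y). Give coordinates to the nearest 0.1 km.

Distance from S−P lag: d = Δt · v_P v_S / (v_P − v_S) = Δt · (5.62·3.56)/(5.62−3.56) ≈ 9.7122·Δt.
So d_P = 92.73, d_Q = 12.82, d_R = 94.48 km.
Circle about each station: (x − 26.1)² + (y − 50.3)² = 92.73²; (x + 47.0)² + (y + 0.1)² = 12.82²; (x − 48.5)² + (y + 37.5)² = 94.48².
Subtracting the P equation from the Q and R equations removes the quadratic terms:
-146.2 x − 100.8 y = 7432.21
44.8 x − 175.6 y = 219.58
Solving the 2×2 system: x ≈ -42.5, y ≈ -12.1 km.

(-42.5, -12.1)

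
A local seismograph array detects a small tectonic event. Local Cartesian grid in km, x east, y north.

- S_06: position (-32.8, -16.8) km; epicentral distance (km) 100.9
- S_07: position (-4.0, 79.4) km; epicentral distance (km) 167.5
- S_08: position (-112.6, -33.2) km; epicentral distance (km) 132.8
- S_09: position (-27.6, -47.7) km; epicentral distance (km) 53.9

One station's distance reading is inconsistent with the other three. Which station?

S_06

Solve using three stations at a time. Using S_07, S_08, S_09 (subtract circle equations pairwise → linear system) gives (x, y) ≈ (8.5, -87.6).
Distances from that point to each station vs reported:
  S_06: calculated 82.0 vs reported 100.9 → residual 18.9 km
  S_07: calculated 167.5 vs reported 167.5 → residual 0.0 km
  S_08: calculated 132.8 vs reported 132.8 → residual 0.0 km
  S_09: calculated 53.8 vs reported 53.9 → residual 0.1 km
S_07, S_08, S_09 are mutually consistent (residuals ≈ 0); S_06 is off by 18.9 km.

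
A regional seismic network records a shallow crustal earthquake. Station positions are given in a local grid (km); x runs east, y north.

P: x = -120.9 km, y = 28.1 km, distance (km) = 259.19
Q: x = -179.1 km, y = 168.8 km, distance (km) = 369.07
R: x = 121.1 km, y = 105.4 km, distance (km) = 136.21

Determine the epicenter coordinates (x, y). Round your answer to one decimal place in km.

Circle about each station: (x + 120.9)² + (y − 28.1)² = 259.19²; (x + 179.1)² + (y − 168.8)² = 369.07²; (x − 121.1)² + (y − 105.4)² = 136.21².
Subtracting the P equation from the Q and R equations removes the quadratic terms:
-116.4 x + 281.4 y = -23869.38
484.0 x + 154.6 y = 58994.24
Solving the 2×2 system: x ≈ 131.6, y ≈ -30.4 km.

(131.6, -30.4)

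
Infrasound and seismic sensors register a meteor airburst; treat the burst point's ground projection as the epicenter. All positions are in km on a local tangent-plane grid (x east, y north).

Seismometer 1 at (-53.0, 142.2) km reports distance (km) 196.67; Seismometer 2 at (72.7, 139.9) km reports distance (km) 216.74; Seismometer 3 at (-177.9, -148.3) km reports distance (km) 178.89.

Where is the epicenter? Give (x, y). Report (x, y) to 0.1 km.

Circle about each station: (x + 53.0)² + (y − 142.2)² = 196.67²; (x − 72.7)² + (y − 139.9)² = 216.74²; (x + 177.9)² + (y + 148.3)² = 178.89².
Subtracting the Seismometer 1 equation from the Seismometer 2 and Seismometer 3 equations removes the quadratic terms:
251.4 x − 4.6 y = -6469.68
-249.8 x − 581.0 y = 37288.92
Solving the 2×2 system: x ≈ -26.7, y ≈ -52.7 km.

-26.7 km east, -52.7 km north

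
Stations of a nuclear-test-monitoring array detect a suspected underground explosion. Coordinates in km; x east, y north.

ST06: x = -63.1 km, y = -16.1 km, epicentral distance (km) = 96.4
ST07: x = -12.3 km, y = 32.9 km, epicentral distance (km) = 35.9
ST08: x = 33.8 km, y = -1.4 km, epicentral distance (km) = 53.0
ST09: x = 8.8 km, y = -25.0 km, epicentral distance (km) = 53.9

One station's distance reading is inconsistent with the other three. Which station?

Solve using three stations at a time. Using ST06, ST07, ST09 (subtract circle equations pairwise → linear system) gives (x, y) ≈ (23.2, 27.0).
Distances from that point to each station vs reported:
  ST06: calculated 96.4 vs reported 96.4 → residual 0.0 km
  ST07: calculated 35.9 vs reported 35.9 → residual 0.0 km
  ST08: calculated 30.3 vs reported 53.0 → residual 22.7 km
  ST09: calculated 53.9 vs reported 53.9 → residual 0.0 km
ST06, ST07, ST09 are mutually consistent (residuals ≈ 0); ST08 is off by 22.7 km.

ST08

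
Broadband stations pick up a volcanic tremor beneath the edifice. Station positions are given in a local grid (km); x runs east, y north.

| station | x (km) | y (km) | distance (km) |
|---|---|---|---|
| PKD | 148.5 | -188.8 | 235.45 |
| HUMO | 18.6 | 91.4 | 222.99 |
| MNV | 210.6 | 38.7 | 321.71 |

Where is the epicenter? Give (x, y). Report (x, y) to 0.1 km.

-73.9 km east, -111.5 km north

Circle about each station: (x − 148.5)² + (y + 188.8)² = 235.45²; (x − 18.6)² + (y − 91.4)² = 222.99²; (x − 210.6)² + (y − 38.7)² = 321.71².
Subtracting the PKD equation from the HUMO and MNV equations removes the quadratic terms:
-259.8 x + 560.4 y = -43285.61
124.2 x + 455.0 y = -59908.26
Solving the 2×2 system: x ≈ -73.9, y ≈ -111.5 km.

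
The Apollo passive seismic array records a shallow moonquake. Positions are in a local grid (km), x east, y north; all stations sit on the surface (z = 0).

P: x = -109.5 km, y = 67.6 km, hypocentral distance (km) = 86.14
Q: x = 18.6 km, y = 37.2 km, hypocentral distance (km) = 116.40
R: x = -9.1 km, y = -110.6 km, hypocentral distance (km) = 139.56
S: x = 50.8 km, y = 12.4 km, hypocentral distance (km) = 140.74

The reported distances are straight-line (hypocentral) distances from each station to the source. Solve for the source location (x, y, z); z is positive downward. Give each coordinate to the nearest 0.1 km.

Each station gives a sphere (x−x_i)² + (y−y_i)² + z² = d_i² (stations at z=0).
Subtracting the P sphere from Q and R: z² cancels, leaving linear equations in x and y:
256.2 x − 60.8 y = -20959.07
200.8 x − 356.4 y = -16301.73
Solving: x ≈ -81.904, y ≈ -0.406 km (keep extra digits for the depth step; rounded: -81.9, -0.4).
Then from the P sphere: z² = 86.14² − (x + 109.5)² − (y − 67.6)² with x = -81.904, y = -0.406, so z ≈ 45.097 ≈ 45.1 km.
Check against S (with the unrounded solution): distance 140.74 ≈ 140.74 km. ✓

(-81.9, -0.4, 45.1)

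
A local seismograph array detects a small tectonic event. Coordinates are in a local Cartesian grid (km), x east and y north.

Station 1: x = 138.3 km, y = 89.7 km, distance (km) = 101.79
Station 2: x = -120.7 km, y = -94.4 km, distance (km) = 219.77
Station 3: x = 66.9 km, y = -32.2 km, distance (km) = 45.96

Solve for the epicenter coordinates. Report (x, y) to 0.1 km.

Circle about each station: (x − 138.3)² + (y − 89.7)² = 101.79²; (x + 120.7)² + (y + 94.4)² = 219.77²; (x − 66.9)² + (y + 32.2)² = 45.96².
Subtracting the Station 1 equation from the Station 2 and Station 3 equations removes the quadratic terms:
-518.0 x − 368.2 y = -41630.78
-142.8 x − 243.8 y = -13411.65
Solving the 2×2 system: x ≈ 70.7, y ≈ 13.6 km.

x ≈ 70.7 km, y ≈ 13.6 km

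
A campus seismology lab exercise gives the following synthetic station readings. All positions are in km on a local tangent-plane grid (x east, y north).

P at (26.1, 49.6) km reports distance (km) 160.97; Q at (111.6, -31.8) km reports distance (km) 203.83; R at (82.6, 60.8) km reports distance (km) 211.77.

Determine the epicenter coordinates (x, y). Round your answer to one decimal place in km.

Circle about each station: (x − 26.1)² + (y − 49.6)² = 160.97²; (x − 111.6)² + (y + 31.8)² = 203.83²; (x − 82.6)² + (y − 60.8)² = 211.77².
Subtracting the P equation from the Q and R equations removes the quadratic terms:
171.0 x − 162.8 y = -5310.90
113.0 x + 22.4 y = -11557.16
Solving the 2×2 system: x ≈ -90.0, y ≈ -61.9 km.

-90.0 km east, -61.9 km north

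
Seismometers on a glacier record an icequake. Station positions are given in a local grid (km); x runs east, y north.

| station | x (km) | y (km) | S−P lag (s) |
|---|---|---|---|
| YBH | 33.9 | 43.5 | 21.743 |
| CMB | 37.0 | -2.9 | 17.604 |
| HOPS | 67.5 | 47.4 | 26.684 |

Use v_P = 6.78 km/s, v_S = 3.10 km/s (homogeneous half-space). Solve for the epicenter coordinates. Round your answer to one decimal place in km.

-55.2 km east, -43.0 km north

Distance from S−P lag: d = Δt · v_P v_S / (v_P − v_S) = Δt · (6.78·3.10)/(6.78−3.10) ≈ 5.7114·Δt.
So d_YBH = 124.18, d_CMB = 100.54, d_HOPS = 152.40 km.
Circle about each station: (x − 33.9)² + (y − 43.5)² = 124.18²; (x − 37.0)² + (y + 2.9)² = 100.54²; (x − 67.5)² + (y − 47.4)² = 152.40².
Subtracting the YBH equation from the CMB and HOPS equations removes the quadratic terms:
6.2 x − 92.8 y = 3648.33
67.2 x + 7.8 y = -4043.54
Solving the 2×2 system: x ≈ -55.2, y ≈ -43.0 km.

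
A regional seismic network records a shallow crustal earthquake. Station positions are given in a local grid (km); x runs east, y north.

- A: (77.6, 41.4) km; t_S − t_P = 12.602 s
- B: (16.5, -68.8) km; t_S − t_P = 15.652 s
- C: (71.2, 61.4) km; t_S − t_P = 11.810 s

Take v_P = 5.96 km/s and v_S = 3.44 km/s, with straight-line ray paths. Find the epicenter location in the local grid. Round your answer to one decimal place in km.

-24.4 km east, 51.8 km north

Distance from S−P lag: d = Δt · v_P v_S / (v_P − v_S) = Δt · (5.96·3.44)/(5.96−3.44) ≈ 8.1359·Δt.
So d_A = 102.53, d_B = 127.34, d_C = 96.08 km.
Circle about each station: (x − 77.6)² + (y − 41.4)² = 102.53²; (x − 16.5)² + (y + 68.8)² = 127.34²; (x − 71.2)² + (y − 61.4)² = 96.08².
Subtracting the A equation from the B and C equations removes the quadratic terms:
-122.2 x − 220.4 y = -8433.10
-12.8 x + 40.0 y = 2384.71
Solving the 2×2 system: x ≈ -24.4, y ≈ 51.8 km.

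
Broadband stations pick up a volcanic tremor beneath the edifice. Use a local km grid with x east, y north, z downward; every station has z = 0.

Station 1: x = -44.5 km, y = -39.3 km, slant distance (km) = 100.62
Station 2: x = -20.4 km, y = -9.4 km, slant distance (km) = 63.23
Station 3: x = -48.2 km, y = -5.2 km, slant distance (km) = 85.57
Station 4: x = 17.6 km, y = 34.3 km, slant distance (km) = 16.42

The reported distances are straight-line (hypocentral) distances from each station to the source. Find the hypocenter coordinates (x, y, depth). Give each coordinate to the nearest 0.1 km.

Each station gives a sphere (x−x_i)² + (y−y_i)² + z² = d_i² (stations at z=0).
Subtracting the Station 1 sphere from Station 2 and Station 3: z² cancels, leaving linear equations in x and y:
48.2 x + 59.8 y = 3106.13
-7.4 x + 68.2 y = 1627.70
Solving: x ≈ 30.699, y ≈ 27.198 km (keep extra digits for the depth step; rounded: 30.7, 27.2).
Then from the Station 1 sphere: z² = 100.62² − (x + 44.5)² − (y + 39.3)² with x = 30.699, y = 27.198, so z ≈ 6.893 ≈ 6.9 km.
Check against Station 4 (with the unrounded solution): distance 16.42 ≈ 16.42 km. ✓

(30.7, 27.2, 6.9)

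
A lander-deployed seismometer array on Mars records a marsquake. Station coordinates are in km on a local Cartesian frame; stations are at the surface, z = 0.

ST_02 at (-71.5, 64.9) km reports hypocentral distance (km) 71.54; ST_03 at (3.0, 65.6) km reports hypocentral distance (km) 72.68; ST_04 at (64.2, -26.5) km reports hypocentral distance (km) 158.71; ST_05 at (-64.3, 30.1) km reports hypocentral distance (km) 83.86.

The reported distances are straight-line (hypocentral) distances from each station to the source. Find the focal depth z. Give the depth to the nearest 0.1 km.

59.5 km

Each station gives a sphere (x−x_i)² + (y−y_i)² + z² = d_i² (stations at z=0).
Subtracting the ST_02 sphere from ST_03 and ST_04: z² cancels, leaving linear equations in x and y:
149.0 x + 1.4 y = -5176.31
271.4 x − 182.8 y = -24571.26
Solving: x ≈ -35.508, y ≈ 81.698 km (keep extra digits for the depth step; rounded: -35.5, 81.7).
Then from the ST_02 sphere: z² = 71.54² − (x + 71.5)² − (y − 64.9)² with x = -35.508, y = 81.698, so z ≈ 59.501 ≈ 59.5 km.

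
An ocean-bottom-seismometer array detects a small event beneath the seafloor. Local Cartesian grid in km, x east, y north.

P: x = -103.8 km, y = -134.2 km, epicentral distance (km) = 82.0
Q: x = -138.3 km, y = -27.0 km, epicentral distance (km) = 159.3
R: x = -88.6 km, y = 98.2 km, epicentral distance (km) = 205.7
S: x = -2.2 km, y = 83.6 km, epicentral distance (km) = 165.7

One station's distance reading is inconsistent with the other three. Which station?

P

Solve using three stations at a time. Using Q, R, S (subtract circle equations pairwise → linear system) gives (x, y) ≈ (11.4, -81.6).
Distances from that point to each station vs reported:
  P: calculated 126.7 vs reported 82.0 → residual 44.7 km
  Q: calculated 159.4 vs reported 159.3 → residual 0.1 km
  R: calculated 205.8 vs reported 205.7 → residual 0.1 km
  S: calculated 165.8 vs reported 165.7 → residual 0.1 km
Q, R, S are mutually consistent (residuals ≈ 0); P is off by 44.7 km.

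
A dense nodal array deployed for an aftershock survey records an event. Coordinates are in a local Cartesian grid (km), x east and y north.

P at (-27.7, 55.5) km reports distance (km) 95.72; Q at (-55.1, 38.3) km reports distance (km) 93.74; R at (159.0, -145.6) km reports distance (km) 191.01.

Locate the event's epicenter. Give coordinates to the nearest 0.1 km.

x ≈ 3.2 km, y ≈ -35.1 km

Circle about each station: (x + 27.7)² + (y − 55.5)² = 95.72²; (x + 55.1)² + (y − 38.3)² = 93.74²; (x − 159.0)² + (y + 145.6)² = 191.01².
Subtracting the P equation from the Q and R equations removes the quadratic terms:
-54.8 x − 34.4 y = 1030.49
373.4 x − 402.2 y = 15310.32
Solving the 2×2 system: x ≈ 3.2, y ≈ -35.1 km.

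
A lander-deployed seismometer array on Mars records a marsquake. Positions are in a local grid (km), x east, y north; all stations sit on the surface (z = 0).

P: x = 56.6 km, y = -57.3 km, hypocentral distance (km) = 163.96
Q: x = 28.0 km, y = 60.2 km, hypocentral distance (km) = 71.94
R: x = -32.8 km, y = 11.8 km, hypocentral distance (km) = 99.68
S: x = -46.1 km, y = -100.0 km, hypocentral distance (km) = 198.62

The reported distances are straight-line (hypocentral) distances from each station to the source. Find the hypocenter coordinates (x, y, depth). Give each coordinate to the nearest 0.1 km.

(-0.9, 83.3, 61.7)

Each station gives a sphere (x−x_i)² + (y−y_i)² + z² = d_i² (stations at z=0).
Subtracting the P sphere from Q and R: z² cancels, leaving linear equations in x and y:
-57.2 x + 235.0 y = 19628.71
-178.8 x + 138.2 y = 11675.01
Solving: x ≈ -0.907, y ≈ 83.306 km (keep extra digits for the depth step; rounded: -0.9, 83.3).
Then from the P sphere: z² = 163.96² − (x − 56.6)² − (y + 57.3)² with x = -0.907, y = 83.306, so z ≈ 61.691 ≈ 61.7 km.
Check against S (with the unrounded solution): distance 198.62 ≈ 198.62 km. ✓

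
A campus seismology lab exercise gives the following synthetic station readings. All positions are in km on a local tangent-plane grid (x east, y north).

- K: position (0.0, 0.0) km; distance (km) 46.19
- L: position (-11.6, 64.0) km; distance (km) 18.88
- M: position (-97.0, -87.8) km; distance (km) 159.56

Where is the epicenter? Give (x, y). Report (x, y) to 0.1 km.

(-9.0, 45.3)

Circle about each station: x² + y² = 46.19²; (x + 11.6)² + (y − 64.0)² = 18.88²; (x + 97.0)² + (y + 87.8)² = 159.56².
Subtracting pairs of circle equations eliminates x²+y² and gives linear equations (the radical axes):
-23.2 x + 128.0 y = 6007.62
-194.0 x − 175.6 y = -6208.04
Solving the 2×2 system: x ≈ -9.0, y ≈ 45.3 km.
Check against K (with the unrounded x, y): √(x²+y²) = 46.19 ≈ 46.19 km. ✓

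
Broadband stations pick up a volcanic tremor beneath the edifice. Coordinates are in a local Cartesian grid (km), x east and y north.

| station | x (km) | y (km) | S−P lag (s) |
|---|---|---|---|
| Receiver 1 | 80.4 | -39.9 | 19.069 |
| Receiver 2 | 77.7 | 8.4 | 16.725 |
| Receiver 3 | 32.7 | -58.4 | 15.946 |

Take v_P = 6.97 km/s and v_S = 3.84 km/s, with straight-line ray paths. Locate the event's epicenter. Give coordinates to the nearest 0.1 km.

Distance from S−P lag: d = Δt · v_P v_S / (v_P − v_S) = Δt · (6.97·3.84)/(6.97−3.84) ≈ 8.5511·Δt.
So d_Receiver 1 = 163.06, d_Receiver 2 = 143.02, d_Receiver 3 = 136.36 km.
Circle about each station: (x − 80.4)² + (y + 39.9)² = 163.06²; (x − 77.7)² + (y − 8.4)² = 143.02²; (x − 32.7)² + (y + 58.4)² = 136.36².
Subtracting the Receiver 1 equation from the Receiver 2 and Receiver 3 equations removes the quadratic terms:
-5.4 x + 96.6 y = 4185.52
-95.4 x − 37.0 y = 4418.19
Solving the 2×2 system: x ≈ -61.8, y ≈ 39.9 km.
Check against Receiver 1 (with the unrounded x, y): √((x − 80.4)²+(y + 39.9)²) = 163.03 ≈ 163.06 km. ✓

-61.8 km east, 39.9 km north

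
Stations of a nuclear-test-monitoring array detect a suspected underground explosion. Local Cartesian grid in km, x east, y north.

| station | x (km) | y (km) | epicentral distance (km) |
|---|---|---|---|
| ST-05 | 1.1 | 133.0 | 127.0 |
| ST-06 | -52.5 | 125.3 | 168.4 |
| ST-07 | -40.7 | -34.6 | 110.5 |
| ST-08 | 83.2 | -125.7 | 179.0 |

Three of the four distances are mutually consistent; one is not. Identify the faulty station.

Solve using three stations at a time. Using ST-05, ST-06, ST-08 (subtract circle equations pairwise → linear system) gives (x, y) ≈ (99.4, 52.6).
Distances from that point to each station vs reported:
  ST-05: calculated 127.0 vs reported 127.0 → residual 0.0 km
  ST-06: calculated 168.4 vs reported 168.4 → residual 0.0 km
  ST-07: calculated 165.0 vs reported 110.5 → residual 54.5 km
  ST-08: calculated 179.0 vs reported 179.0 → residual 0.0 km
ST-05, ST-06, ST-08 are mutually consistent (residuals ≈ 0); ST-07 is off by 54.5 km.

ST-07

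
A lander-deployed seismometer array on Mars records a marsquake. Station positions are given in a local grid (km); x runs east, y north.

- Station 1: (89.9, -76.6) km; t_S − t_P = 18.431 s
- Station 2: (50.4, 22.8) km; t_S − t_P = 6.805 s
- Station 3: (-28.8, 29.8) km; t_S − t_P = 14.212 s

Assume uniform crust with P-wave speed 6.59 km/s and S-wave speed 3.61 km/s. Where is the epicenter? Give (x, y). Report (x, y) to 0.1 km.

(77.3, 70.0)

Distance from S−P lag: d = Δt · v_P v_S / (v_P − v_S) = Δt · (6.59·3.61)/(6.59−3.61) ≈ 7.9832·Δt.
So d_Station 1 = 147.14, d_Station 2 = 54.33, d_Station 3 = 113.46 km.
Circle about each station: (x − 89.9)² + (y + 76.6)² = 147.14²; (x − 50.4)² + (y − 22.8)² = 54.33²; (x + 28.8)² + (y − 29.8)² = 113.46².
Subtracting pairs of circle equations eliminates x²+y² and gives linear equations (the radical axes):
-79.0 x + 198.8 y = 7808.86
-237.4 x + 212.8 y = -3455.08
Solving the 2×2 system: x ≈ 77.3, y ≈ 70.0 km.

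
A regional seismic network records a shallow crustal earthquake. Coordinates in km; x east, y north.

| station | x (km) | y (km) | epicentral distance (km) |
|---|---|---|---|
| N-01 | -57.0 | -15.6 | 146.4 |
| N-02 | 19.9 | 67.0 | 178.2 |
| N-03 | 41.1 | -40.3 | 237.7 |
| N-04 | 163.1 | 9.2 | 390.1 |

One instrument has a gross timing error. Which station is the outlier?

N-04

Solve using three stations at a time. Using N-01, N-02, N-03 (subtract circle equations pairwise → linear system) gives (x, y) ≈ (-156.6, 91.7).
Distances from that point to each station vs reported:
  N-01: calculated 146.4 vs reported 146.4 → residual 0.0 km
  N-02: calculated 178.2 vs reported 178.2 → residual 0.0 km
  N-03: calculated 237.7 vs reported 237.7 → residual 0.0 km
  N-04: calculated 330.1 vs reported 390.1 → residual 60.0 km
N-01, N-02, N-03 are mutually consistent (residuals ≈ 0); N-04 is off by 60.0 km.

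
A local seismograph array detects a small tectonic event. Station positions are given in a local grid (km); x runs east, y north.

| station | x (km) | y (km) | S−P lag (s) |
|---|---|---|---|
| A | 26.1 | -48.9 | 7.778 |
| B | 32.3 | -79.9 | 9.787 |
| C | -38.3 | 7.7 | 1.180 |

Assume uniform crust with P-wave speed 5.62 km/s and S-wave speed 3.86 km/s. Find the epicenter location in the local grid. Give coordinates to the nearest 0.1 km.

Distance from S−P lag: d = Δt · v_P v_S / (v_P − v_S) = Δt · (5.62·3.86)/(5.62−3.86) ≈ 12.3257·Δt.
So d_A = 95.87, d_B = 120.63, d_C = 14.54 km.
Circle about each station: (x − 26.1)² + (y + 48.9)² = 95.87²; (x − 32.3)² + (y + 79.9)² = 120.63²; (x + 38.3)² + (y − 7.7)² = 14.54².
Subtracting the A equation from the B and C equations removes the quadratic terms:
12.4 x − 62.0 y = -1005.66
-128.8 x + 113.2 y = 7433.41
Solving the 2×2 system: x ≈ -52.7, y ≈ 5.7 km.

x ≈ -52.7 km, y ≈ 5.7 km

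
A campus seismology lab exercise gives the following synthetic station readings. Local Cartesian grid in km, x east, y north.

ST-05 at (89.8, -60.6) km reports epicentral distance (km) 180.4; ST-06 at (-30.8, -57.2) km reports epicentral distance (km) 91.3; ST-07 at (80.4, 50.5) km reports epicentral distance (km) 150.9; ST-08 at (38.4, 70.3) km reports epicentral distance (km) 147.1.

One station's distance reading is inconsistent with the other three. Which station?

Solve using three stations at a time. Using ST-05, ST-06, ST-07 (subtract circle equations pairwise → linear system) gives (x, y) ≈ (-68.5, 25.9).
Distances from that point to each station vs reported:
  ST-05: calculated 180.4 vs reported 180.4 → residual 0.0 km
  ST-06: calculated 91.3 vs reported 91.3 → residual 0.0 km
  ST-07: calculated 150.9 vs reported 150.9 → residual 0.0 km
  ST-08: calculated 115.7 vs reported 147.1 → residual 31.4 km
ST-05, ST-06, ST-07 are mutually consistent (residuals ≈ 0); ST-08 is off by 31.4 km.

ST-08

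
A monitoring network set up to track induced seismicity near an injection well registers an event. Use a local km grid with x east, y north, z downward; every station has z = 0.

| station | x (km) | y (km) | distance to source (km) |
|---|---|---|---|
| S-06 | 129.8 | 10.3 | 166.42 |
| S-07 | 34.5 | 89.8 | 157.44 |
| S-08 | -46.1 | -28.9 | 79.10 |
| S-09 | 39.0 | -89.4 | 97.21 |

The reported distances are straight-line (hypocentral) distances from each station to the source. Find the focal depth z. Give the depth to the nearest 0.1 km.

69.5 km

Each station gives a sphere (x−x_i)² + (y−y_i)² + z² = d_i² (stations at z=0).
Subtracting the S-06 sphere from S-07 and S-08: z² cancels, leaving linear equations in x and y:
-190.6 x + 159.0 y = -4791.58
-351.8 x − 78.4 y = 7445.10
Solving: x ≈ -11.401, y ≈ -43.803 km (keep extra digits for the depth step; rounded: -11.4, -43.8).
Then from the S-06 sphere: z² = 166.42² − (x − 129.8)² − (y − 10.3)² with x = -11.401, y = -43.803, so z ≈ 69.504 ≈ 69.5 km.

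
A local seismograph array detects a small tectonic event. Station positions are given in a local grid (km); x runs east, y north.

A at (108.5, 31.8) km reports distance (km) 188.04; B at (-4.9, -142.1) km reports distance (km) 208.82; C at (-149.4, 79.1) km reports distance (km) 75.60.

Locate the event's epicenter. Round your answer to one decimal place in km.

-78.3 km east, 53.4 km north

Circle about each station: (x − 108.5)² + (y − 31.8)² = 188.04²; (x + 4.9)² + (y + 142.1)² = 208.82²; (x + 149.4)² + (y − 79.1)² = 75.60².
Subtracting the A equation from the B and C equations removes the quadratic terms:
-226.8 x − 347.8 y = -813.82
-515.8 x + 94.6 y = 45437.36
Solving the 2×2 system: x ≈ -78.3, y ≈ 53.4 km.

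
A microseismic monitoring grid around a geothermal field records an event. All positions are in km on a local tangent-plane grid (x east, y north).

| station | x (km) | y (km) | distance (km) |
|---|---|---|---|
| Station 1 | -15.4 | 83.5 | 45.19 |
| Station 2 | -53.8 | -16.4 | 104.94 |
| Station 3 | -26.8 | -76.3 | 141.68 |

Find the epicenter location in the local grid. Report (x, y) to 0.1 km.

x ≈ 21.2 km, y ≈ 57.0 km

Circle about each station: (x + 15.4)² + (y − 83.5)² = 45.19²; (x + 53.8)² + (y + 16.4)² = 104.94²; (x + 26.8)² + (y + 76.3)² = 141.68².
Subtracting the Station 1 equation from the Station 2 and Station 3 equations removes the quadratic terms:
-76.8 x − 199.8 y = -13016.28
-22.8 x − 319.6 y = -18700.57
Solving the 2×2 system: x ≈ 21.2, y ≈ 57.0 km.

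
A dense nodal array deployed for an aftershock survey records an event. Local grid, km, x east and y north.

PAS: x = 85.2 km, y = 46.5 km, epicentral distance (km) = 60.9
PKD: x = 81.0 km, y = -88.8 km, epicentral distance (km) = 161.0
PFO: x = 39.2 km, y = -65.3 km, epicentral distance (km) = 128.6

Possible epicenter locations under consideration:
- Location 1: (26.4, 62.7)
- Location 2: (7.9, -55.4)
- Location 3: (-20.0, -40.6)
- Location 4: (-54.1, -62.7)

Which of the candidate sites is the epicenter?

Location 1

For each candidate, compare |candidate − station| to the reported distance:
Location 1: residuals PAS 0.1, PKD 0.0, PFO 0.0 → max 0.1 km
Location 2: residuals PAS 67.0, PKD 80.6, PFO 95.8 → max 95.8 km
Location 3: residuals PAS 75.7, PKD 49.1, PFO 64.5 → max 75.7 km
Location 4: residuals PAS 116.1, PKD 23.4, PFO 35.3 → max 116.1 km
Only Location 1 has all residuals ≈ 0.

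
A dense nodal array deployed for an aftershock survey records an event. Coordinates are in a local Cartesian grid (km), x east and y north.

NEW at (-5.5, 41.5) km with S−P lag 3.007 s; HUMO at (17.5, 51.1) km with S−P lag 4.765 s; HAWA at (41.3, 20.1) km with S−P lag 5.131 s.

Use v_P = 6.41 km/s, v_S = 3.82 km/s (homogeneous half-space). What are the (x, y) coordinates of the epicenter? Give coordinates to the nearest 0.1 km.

-6.7 km east, 13.1 km north

Distance from S−P lag: d = Δt · v_P v_S / (v_P − v_S) = Δt · (6.41·3.82)/(6.41−3.82) ≈ 9.4541·Δt.
So d_NEW = 28.43, d_HUMO = 45.05, d_HAWA = 48.51 km.
Circle about each station: (x + 5.5)² + (y − 41.5)² = 28.43²; (x − 17.5)² + (y − 51.1)² = 45.05²; (x − 41.3)² + (y − 20.1)² = 48.51².
Subtracting the NEW equation from the HUMO and HAWA equations removes the quadratic terms:
46.0 x + 19.2 y = -56.28
93.6 x − 42.8 y = -1187.76
Solving the 2×2 system: x ≈ -6.7, y ≈ 13.1 km.
Check against NEW (with the unrounded x, y): √((x + 5.5)²+(y − 41.5)²) = 28.42 ≈ 28.43 km. ✓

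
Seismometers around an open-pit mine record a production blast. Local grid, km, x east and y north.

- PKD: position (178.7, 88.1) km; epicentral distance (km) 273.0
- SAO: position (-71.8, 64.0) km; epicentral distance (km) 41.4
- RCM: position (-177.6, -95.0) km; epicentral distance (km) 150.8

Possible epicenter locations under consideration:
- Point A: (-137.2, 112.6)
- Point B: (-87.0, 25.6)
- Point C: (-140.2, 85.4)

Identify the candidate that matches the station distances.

For each candidate, compare |candidate − station| to the reported distance:
Point A: residuals PKD 43.8, SAO 40.1, RCM 60.7 → max 60.7 km
Point B: residuals PKD 0.0, SAO 0.1, RCM 0.0 → max 0.1 km
Point C: residuals PKD 45.9, SAO 30.3, RCM 33.4 → max 45.9 km
Only Point B has all residuals ≈ 0.

Point B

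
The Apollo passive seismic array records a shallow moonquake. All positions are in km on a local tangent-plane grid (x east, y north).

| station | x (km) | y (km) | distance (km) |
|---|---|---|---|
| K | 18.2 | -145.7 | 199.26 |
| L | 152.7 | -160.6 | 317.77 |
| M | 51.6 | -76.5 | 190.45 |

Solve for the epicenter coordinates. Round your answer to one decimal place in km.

(-126.3, -8.5)

Circle about each station: (x − 18.2)² + (y + 145.7)² = 199.26²; (x − 152.7)² + (y + 160.6)² = 317.77²; (x − 51.6)² + (y + 76.5)² = 190.45².
Subtracting pairs of circle equations eliminates x²+y² and gives linear equations (the radical axes):
269.0 x − 29.8 y = -33723.31
66.8 x + 138.4 y = -9611.57
Solving the 2×2 system: x ≈ -126.3, y ≈ -8.5 km.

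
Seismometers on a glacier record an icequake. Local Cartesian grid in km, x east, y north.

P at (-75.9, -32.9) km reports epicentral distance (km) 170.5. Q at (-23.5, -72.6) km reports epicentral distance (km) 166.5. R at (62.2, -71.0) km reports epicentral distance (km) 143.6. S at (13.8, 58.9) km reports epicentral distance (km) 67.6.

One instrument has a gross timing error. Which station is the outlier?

Solve using three stations at a time. Using P, Q, R (subtract circle equations pairwise → linear system) gives (x, y) ≈ (58.1, 72.5).
Distances from that point to each station vs reported:
  P: calculated 170.5 vs reported 170.5 → residual 0.0 km
  Q: calculated 166.5 vs reported 166.5 → residual 0.0 km
  R: calculated 143.6 vs reported 143.6 → residual 0.0 km
  S: calculated 46.3 vs reported 67.6 → residual 21.3 km
P, Q, R are mutually consistent (residuals ≈ 0); S is off by 21.3 km.

S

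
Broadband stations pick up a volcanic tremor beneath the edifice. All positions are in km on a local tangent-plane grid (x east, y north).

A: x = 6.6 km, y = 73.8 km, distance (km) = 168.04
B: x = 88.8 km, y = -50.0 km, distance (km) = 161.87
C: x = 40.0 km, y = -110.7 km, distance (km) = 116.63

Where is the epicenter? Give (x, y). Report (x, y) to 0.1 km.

Circle about each station: (x − 6.6)² + (y − 73.8)² = 168.04²; (x − 88.8)² + (y + 50.0)² = 161.87²; (x − 40.0)² + (y + 110.7)² = 116.63².
Subtracting pairs of circle equations eliminates x²+y² and gives linear equations (the radical axes):
164.4 x − 247.6 y = 6930.98
66.8 x − 369.0 y = 22999.37
Solving the 2×2 system: x ≈ -71.1, y ≈ -75.2 km.

(-71.1, -75.2)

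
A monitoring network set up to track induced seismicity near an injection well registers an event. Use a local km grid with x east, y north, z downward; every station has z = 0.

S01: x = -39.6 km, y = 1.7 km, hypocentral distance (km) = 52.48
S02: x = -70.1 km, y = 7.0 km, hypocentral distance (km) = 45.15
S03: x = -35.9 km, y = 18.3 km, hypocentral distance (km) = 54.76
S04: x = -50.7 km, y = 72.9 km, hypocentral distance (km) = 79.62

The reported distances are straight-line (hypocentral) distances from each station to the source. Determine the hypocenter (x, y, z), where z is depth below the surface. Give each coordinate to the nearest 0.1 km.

(-65.8, 8.9, 44.9)

Each station gives a sphere (x−x_i)² + (y−y_i)² + z² = d_i² (stations at z=0).
Subtracting the S01 sphere from S02 and S03: z² cancels, leaving linear equations in x and y:
-61.0 x + 10.6 y = 4107.59
7.4 x + 33.2 y = -191.86
Solving: x ≈ -65.793, y ≈ 8.886 km (keep extra digits for the depth step; rounded: -65.8, 8.9).
Then from the S01 sphere: z² = 52.48² − (x + 39.6)² − (y − 1.7)² with x = -65.793, y = 8.886, so z ≈ 44.905 ≈ 44.9 km.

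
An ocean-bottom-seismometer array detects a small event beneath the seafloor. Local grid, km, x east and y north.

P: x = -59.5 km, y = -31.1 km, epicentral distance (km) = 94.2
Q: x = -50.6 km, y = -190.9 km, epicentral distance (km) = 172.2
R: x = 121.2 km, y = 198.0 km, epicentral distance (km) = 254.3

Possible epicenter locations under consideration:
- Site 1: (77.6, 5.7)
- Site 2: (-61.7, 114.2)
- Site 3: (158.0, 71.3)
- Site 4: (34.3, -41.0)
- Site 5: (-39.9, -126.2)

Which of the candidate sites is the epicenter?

Site 4

For each candidate, compare |candidate − station| to the reported distance:
Site 1: residuals P 47.8, Q 62.5, R 57.1 → max 62.5 km
Site 2: residuals P 51.1, Q 133.1, R 53.1 → max 133.1 km
Site 3: residuals P 146.2, Q 162.9, R 122.4 → max 162.9 km
Site 4: residuals P 0.1, Q 0.1, R 0.0 → max 0.1 km
Site 5: residuals P 2.9, Q 106.6, R 107.7 → max 107.7 km
Only Site 4 has all residuals ≈ 0.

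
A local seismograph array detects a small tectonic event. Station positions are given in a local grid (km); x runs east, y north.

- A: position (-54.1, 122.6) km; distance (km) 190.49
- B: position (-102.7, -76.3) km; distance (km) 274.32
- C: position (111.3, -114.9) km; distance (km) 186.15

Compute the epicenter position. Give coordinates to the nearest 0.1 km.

(129.1, 70.4)

Circle about each station: (x + 54.1)² + (y − 122.6)² = 190.49²; (x + 102.7)² + (y + 76.3)² = 274.32²; (x − 111.3)² + (y + 114.9)² = 186.15².
Subtracting pairs of circle equations eliminates x²+y² and gives linear equations (the radical axes):
-97.2 x − 397.8 y = -40553.61
330.8 x − 475.0 y = 9266.75
Solving the 2×2 system: x ≈ 129.1, y ≈ 70.4 km.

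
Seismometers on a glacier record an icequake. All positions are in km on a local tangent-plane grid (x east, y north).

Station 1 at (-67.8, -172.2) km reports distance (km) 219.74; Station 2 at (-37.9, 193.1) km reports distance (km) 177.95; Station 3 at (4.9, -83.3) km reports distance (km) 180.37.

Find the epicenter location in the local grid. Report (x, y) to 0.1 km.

(-127.4, 39.3)

Circle about each station: (x + 67.8)² + (y + 172.2)² = 219.74²; (x + 37.9)² + (y − 193.1)² = 177.95²; (x − 4.9)² + (y + 83.3)² = 180.37².
Subtracting pairs of circle equations eliminates x²+y² and gives linear equations (the radical axes):
59.8 x + 730.6 y = 21093.81
145.4 x + 177.8 y = -11534.45
Solving the 2×2 system: x ≈ -127.4, y ≈ 39.3 km.
Check against Station 1 (with the unrounded x, y): √((x + 67.8)²+(y + 172.2)²) = 219.73 ≈ 219.74 km. ✓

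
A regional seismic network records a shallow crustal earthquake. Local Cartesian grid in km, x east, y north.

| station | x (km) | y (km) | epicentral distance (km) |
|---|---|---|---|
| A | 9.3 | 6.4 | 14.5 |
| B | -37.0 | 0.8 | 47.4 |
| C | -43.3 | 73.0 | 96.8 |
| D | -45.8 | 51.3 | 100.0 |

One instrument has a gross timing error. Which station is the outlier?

D

Solve using three stations at a time. Using A, B, C (subtract circle equations pairwise → linear system) gives (x, y) ≈ (9.6, -8.1).
Distances from that point to each station vs reported:
  A: calculated 14.5 vs reported 14.5 → residual 0.0 km
  B: calculated 47.4 vs reported 47.4 → residual 0.0 km
  C: calculated 96.8 vs reported 96.8 → residual 0.0 km
  D: calculated 81.2 vs reported 100.0 → residual 18.8 km
A, B, C are mutually consistent (residuals ≈ 0); D is off by 18.8 km.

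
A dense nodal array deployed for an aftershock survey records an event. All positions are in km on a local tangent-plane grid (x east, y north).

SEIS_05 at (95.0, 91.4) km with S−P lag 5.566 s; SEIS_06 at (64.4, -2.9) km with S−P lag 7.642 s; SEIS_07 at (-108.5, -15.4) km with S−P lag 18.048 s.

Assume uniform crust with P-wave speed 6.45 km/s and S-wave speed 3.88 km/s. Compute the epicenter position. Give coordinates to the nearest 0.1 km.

Distance from S−P lag: d = Δt · v_P v_S / (v_P − v_S) = Δt · (6.45·3.88)/(6.45−3.88) ≈ 9.7377·Δt.
So d_SEIS_05 = 54.20, d_SEIS_06 = 74.42, d_SEIS_07 = 175.75 km.
Circle about each station: (x − 95.0)² + (y − 91.4)² = 54.20²; (x − 64.4)² + (y + 2.9)² = 74.42²; (x + 108.5)² + (y + 15.4)² = 175.75².
Subtracting the SEIS_05 equation from the SEIS_06 and SEIS_07 equations removes the quadratic terms:
-61.2 x − 188.6 y = -15823.89
-407.0 x − 213.6 y = -33319.97
Solving the 2×2 system: x ≈ 45.6, y ≈ 69.1 km.

45.6 km east, 69.1 km north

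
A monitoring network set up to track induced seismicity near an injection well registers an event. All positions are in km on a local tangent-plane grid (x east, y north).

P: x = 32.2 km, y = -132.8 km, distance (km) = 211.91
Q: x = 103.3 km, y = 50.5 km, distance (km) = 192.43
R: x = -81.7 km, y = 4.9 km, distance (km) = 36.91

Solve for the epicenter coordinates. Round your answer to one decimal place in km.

x ≈ -88.9 km, y ≈ 41.1 km

Circle about each station: (x − 32.2)² + (y + 132.8)² = 211.91²; (x − 103.3)² + (y − 50.5)² = 192.43²; (x + 81.7)² + (y − 4.9)² = 36.91².
Subtracting the P equation from the Q and R equations removes the quadratic terms:
142.2 x + 366.6 y = 2425.00
-227.8 x + 275.4 y = 31569.72
Solving the 2×2 system: x ≈ -88.9, y ≈ 41.1 km.
Check against P (with the unrounded x, y): √((x − 32.2)²+(y + 132.8)²) = 211.91 ≈ 211.91 km. ✓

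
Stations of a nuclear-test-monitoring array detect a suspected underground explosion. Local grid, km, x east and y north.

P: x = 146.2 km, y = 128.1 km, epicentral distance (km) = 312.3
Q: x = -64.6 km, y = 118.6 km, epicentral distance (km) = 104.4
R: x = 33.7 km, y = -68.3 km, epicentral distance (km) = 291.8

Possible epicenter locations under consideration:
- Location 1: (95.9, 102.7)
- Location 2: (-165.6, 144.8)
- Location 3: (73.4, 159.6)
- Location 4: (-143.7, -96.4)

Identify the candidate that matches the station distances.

Location 2

For each candidate, compare |candidate − station| to the reported distance:
Location 1: residuals P 256.0, Q 56.9, R 109.8 → max 256.0 km
Location 2: residuals P 0.1, Q 0.1, R 0.0 → max 0.1 km
Location 3: residuals P 233.0, Q 39.6, R 60.5 → max 233.0 km
Location 4: residuals P 54.4, Q 124.7, R 112.2 → max 124.7 km
Only Location 2 has all residuals ≈ 0.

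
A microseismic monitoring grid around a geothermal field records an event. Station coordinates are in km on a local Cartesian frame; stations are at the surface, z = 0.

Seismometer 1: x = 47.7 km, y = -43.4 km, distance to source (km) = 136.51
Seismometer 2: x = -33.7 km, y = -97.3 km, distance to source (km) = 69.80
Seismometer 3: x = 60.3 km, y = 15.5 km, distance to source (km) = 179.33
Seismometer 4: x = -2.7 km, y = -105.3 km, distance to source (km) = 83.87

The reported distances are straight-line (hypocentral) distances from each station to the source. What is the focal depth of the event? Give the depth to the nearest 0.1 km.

Each station gives a sphere (x−x_i)² + (y−y_i)² + z² = d_i² (stations at z=0).
Subtracting the Seismometer 1 sphere from Seismometer 2 and Seismometer 3: z² cancels, leaving linear equations in x and y:
-162.8 x − 107.8 y = 20207.07
25.2 x + 117.8 y = -13806.78
Solving: x ≈ -54.189, y ≈ -105.613 km (keep extra digits for the depth step; rounded: -54.2, -105.6).
Then from the Seismometer 1 sphere: z² = 136.51² − (x − 47.7)² − (y + 43.4)² with x = -54.189, y = -105.613, so z ≈ 66.205 ≈ 66.2 km.
Check against Seismometer 4 (with the unrounded solution): distance 83.87 ≈ 83.87 km. ✓

depth ≈ 66.2 km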